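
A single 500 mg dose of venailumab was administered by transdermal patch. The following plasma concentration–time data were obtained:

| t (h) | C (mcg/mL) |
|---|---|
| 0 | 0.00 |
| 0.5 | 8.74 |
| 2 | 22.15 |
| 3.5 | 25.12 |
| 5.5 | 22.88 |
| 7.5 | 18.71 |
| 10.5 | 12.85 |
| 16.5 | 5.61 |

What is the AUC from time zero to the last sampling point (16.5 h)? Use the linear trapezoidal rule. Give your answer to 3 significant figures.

AUC = 253 mcg/mL·h

Trapezoidal AUC_0→16.5:
  [0→0.5]: (0.00+8.74)/2 × 0.5 = 2.185
  [0.5→2]: (8.74+22.15)/2 × 1.5 = 23.1675
  [2→3.5]: (22.15+25.12)/2 × 1.5 = 35.4525
  [3.5→5.5]: (25.12+22.88)/2 × 2 = 48.0
  [5.5→7.5]: (22.88+18.71)/2 × 2 = 41.59
  [7.5→10.5]: (18.71+12.85)/2 × 3 = 47.34
  [10.5→16.5]: (12.85+5.61)/2 × 6 = 55.38
  Sum = 253.115 mcg/mL·h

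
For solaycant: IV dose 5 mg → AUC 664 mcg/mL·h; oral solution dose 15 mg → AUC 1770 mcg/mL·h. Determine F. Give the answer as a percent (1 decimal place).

F = (AUC_ev / D_ev) / (AUC_iv / D_iv)
  = (1770/15) / (664/5)
  = 118 / 132.8 = 0.8886
  = 88.86%

F = 88.9%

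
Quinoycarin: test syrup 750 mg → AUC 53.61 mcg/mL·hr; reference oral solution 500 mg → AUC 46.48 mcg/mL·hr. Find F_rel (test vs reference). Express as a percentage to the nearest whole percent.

F_rel = 77%

F_rel = (AUC_test/D_test) / (AUC_ref/D_ref)
      = (53.61/750) / (46.48/500)
      = 0.07148 / 0.09296 = 0.7689 = 76.89%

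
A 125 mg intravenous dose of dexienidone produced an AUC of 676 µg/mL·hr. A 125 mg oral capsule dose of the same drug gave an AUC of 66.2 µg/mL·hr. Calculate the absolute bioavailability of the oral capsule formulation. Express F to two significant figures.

F = (AUC_ev / D_ev) / (AUC_iv / D_iv)
  = (66.2/125) / (676/125)
  = 0.5296 / 5.408 = 0.0979

F = 0.098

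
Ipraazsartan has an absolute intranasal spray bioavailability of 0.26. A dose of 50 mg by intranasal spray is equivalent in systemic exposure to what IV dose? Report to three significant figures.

D_iv = 13.0 mg

Systemic exposure from an extravascular dose = F × D_ev, so the equivalent IV dose is F × D_ev.
D_iv = F × D_ev = 0.26 × 50 = 13 mg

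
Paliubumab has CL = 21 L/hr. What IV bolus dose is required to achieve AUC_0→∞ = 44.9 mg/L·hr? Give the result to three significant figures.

Dose_iv = CL × AUC_0→∞
     = 21 × 44.9 = 942.9 mg

Dose = 943 mg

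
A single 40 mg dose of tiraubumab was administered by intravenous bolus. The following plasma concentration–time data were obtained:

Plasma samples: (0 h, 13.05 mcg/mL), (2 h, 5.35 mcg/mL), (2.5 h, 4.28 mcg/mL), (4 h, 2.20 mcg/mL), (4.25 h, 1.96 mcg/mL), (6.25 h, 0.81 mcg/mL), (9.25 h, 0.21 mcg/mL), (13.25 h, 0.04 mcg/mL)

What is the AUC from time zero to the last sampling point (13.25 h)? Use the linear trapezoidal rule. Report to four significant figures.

Trapezoidal AUC_0→13.25:
  [0→2]: (13.05+5.35)/2 × 2 = 18.4
  [2→2.5]: (5.35+4.28)/2 × 0.5 = 2.4075
  [2.5→4]: (4.28+2.20)/2 × 1.5 = 4.86
  [4→4.25]: (2.20+1.96)/2 × 0.25 = 0.52
  [4.25→6.25]: (1.96+0.81)/2 × 2 = 2.77
  [6.25→9.25]: (0.81+0.21)/2 × 3 = 1.53
  [9.25→13.25]: (0.21+0.04)/2 × 4 = 0.5
  Sum = 30.9875 mcg/mL·h

AUC = 30.99 mcg/mL·h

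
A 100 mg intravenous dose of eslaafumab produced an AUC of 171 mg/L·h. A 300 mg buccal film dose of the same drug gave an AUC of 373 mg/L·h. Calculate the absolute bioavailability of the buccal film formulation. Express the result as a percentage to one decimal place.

F = (AUC_ev / D_ev) / (AUC_iv / D_iv)
  = (373/300) / (171/100)
  = 1.24333 / 1.71 = 0.7271
  = 72.71%

F = 72.7%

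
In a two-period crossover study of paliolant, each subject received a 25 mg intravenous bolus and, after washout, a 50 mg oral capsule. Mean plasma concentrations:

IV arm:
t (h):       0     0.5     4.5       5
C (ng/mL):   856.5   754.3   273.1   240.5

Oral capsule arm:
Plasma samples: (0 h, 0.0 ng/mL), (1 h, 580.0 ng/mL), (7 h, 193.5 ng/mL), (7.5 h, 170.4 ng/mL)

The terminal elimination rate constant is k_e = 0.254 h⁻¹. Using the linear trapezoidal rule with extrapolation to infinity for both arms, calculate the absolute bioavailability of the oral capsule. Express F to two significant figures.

F = 0.48

Trapezoidal AUC_0→5 (IV):
  [0→0.5]: (856.5+754.3)/2 × 0.5 = 402.7
  [0.5→4.5]: (754.3+273.1)/2 × 4 = 2054.8
  [4.5→5]: (273.1+240.5)/2 × 0.5 = 128.4
  Sum = 2585.9 ng/mL·h
IV tail: 240.5/0.254 = 946.850; AUC_iv,0→∞ = 2585.9 + 946.850 = 3532.75 ng/mL·h
Trapezoidal AUC_0→7.5 (oral capsule):
  [0→1]: (0.0+580.0)/2 × 1 = 290.0
  [1→7]: (580.0+193.5)/2 × 6 = 2320.5
  [7→7.5]: (193.5+170.4)/2 × 0.5 = 90.975
  Sum = 2701.475 ng/mL·h
oral capsule tail: 170.4/0.254 = 670.866; AUC_ev,0→∞ = 2701.475 + 670.866 = 3372.341 ng/mL·h
F = (AUC_ev/D_ev)/(AUC_iv/D_iv) = (3372.341/50)/(3532.75/25) = 67.44682/141.31 = 0.4773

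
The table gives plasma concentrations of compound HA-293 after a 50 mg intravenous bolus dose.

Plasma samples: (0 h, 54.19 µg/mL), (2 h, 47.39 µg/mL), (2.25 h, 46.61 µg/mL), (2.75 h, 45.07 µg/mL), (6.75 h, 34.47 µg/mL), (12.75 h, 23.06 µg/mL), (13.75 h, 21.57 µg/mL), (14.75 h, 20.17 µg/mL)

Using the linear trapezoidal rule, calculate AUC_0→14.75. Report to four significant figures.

AUC = 511.1 µg/mL·h

Trapezoidal AUC_0→14.75:
  [0→2]: (54.19+47.39)/2 × 2 = 101.58
  [2→2.25]: (47.39+46.61)/2 × 0.25 = 11.75
  [2.25→2.75]: (46.61+45.07)/2 × 0.5 = 22.92
  [2.75→6.75]: (45.07+34.47)/2 × 4 = 159.08
  [6.75→12.75]: (34.47+23.06)/2 × 6 = 172.59
  [12.75→13.75]: (23.06+21.57)/2 × 1 = 22.315
  [13.75→14.75]: (21.57+20.17)/2 × 1 = 20.87
  Sum = 511.105 µg/mL·h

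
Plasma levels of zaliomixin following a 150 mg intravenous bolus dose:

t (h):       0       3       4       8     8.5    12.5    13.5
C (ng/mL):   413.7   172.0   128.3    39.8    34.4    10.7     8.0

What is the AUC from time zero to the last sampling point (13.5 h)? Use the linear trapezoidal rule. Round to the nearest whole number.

Trapezoidal AUC_0→13.5:
  [0→3]: (413.7+172.0)/2 × 3 = 878.55
  [3→4]: (172.0+128.3)/2 × 1 = 150.15
  [4→8]: (128.3+39.8)/2 × 4 = 336.2
  [8→8.5]: (39.8+34.4)/2 × 0.5 = 18.55
  [8.5→12.5]: (34.4+10.7)/2 × 4 = 90.2
  [12.5→13.5]: (10.7+8.0)/2 × 1 = 9.35
  Sum = 1483.0 ng/mL·h

AUC = 1483 ng/mL·h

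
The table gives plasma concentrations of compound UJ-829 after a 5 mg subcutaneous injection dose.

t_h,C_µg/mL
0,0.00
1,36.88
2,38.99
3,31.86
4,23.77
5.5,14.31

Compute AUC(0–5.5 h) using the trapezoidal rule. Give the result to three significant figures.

AUC = 148 µg/mL·h

Trapezoidal AUC_0→5.5:
  [0→1]: (0.00+36.88)/2 × 1 = 18.44
  [1→2]: (36.88+38.99)/2 × 1 = 37.935
  [2→3]: (38.99+31.86)/2 × 1 = 35.425
  [3→4]: (31.86+23.77)/2 × 1 = 27.815
  [4→5.5]: (23.77+14.31)/2 × 1.5 = 28.56
  Sum = 148.175 µg/mL·h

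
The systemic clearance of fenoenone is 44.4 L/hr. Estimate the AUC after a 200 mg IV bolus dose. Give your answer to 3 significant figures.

AUC_0→∞ = Dose_iv / CL
        = 200 / 44.4 = 4.5045 mg/L·hr

AUC = 4.50 mg/L·hr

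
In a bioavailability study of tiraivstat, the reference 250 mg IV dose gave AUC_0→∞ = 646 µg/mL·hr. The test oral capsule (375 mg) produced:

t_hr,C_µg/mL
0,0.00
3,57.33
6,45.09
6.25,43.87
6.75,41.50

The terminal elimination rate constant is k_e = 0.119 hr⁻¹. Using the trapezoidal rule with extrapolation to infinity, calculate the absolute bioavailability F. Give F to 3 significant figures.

Trapezoidal AUC_0→6.75 (oral capsule):
  [0→3]: (0.00+57.33)/2 × 3 = 85.995
  [3→6]: (57.33+45.09)/2 × 3 = 153.63
  [6→6.25]: (45.09+43.87)/2 × 0.25 = 11.12
  [6.25→6.75]: (43.87+41.50)/2 × 0.5 = 21.3425
  Sum = 272.0875 µg/mL·hr
Tail: C_last/k_e = 41.50/0.119 = 348.739
AUC_0→∞ (oral capsule) = 272.0875 + 348.739 = 620.8265 µg/mL·hr
F = (AUC_ev/D_ev)/(AUC_iv/D_iv) = (620.8265/375)/(646/250) = 1.65554/2.584 = 0.6407

F = 0.641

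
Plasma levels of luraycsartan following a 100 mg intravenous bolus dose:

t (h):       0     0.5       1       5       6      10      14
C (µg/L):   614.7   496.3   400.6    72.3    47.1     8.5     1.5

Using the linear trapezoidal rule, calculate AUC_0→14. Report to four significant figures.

AUC = 1639 µg/L·h

Trapezoidal AUC_0→14:
  [0→0.5]: (614.7+496.3)/2 × 0.5 = 277.75
  [0.5→1]: (496.3+400.6)/2 × 0.5 = 224.225
  [1→5]: (400.6+72.3)/2 × 4 = 945.8
  [5→6]: (72.3+47.1)/2 × 1 = 59.7
  [6→10]: (47.1+8.5)/2 × 4 = 111.2
  [10→14]: (8.5+1.5)/2 × 4 = 20.0
  Sum = 1638.675 µg/L·h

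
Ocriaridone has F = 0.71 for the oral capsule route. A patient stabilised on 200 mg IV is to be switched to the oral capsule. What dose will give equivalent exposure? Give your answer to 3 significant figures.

D_oral = 282 mg

For equal systemic exposure: F × D_ev = D_iv
D_ev = D_iv / F = 200 / 0.71 = 281.69 mg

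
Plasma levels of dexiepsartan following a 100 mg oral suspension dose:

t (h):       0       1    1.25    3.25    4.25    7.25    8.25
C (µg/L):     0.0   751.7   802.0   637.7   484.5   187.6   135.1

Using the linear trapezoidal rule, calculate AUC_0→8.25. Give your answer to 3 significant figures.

Trapezoidal AUC_0→8.25:
  [0→1]: (0.0+751.7)/2 × 1 = 375.85
  [1→1.25]: (751.7+802.0)/2 × 0.25 = 194.2125
  [1.25→3.25]: (802.0+637.7)/2 × 2 = 1439.7
  [3.25→4.25]: (637.7+484.5)/2 × 1 = 561.1
  [4.25→7.25]: (484.5+187.6)/2 × 3 = 1008.15
  [7.25→8.25]: (187.6+135.1)/2 × 1 = 161.35
  Sum = 3740.3625 µg/L·h

AUC = 3740 µg/L·h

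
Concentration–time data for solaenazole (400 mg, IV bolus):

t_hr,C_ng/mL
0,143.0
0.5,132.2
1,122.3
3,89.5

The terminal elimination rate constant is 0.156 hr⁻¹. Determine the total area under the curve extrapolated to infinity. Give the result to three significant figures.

Trapezoidal AUC_0→3:
  [0→0.5]: (143.0+132.2)/2 × 0.5 = 68.8
  [0.5→1]: (132.2+122.3)/2 × 0.5 = 63.625
  [1→3]: (122.3+89.5)/2 × 2 = 211.8
  Sum = 344.225 ng/mL·hr
Extrapolated tail: C_last / k_e = 89.5 / 0.156 = 573.718
AUC_0→∞ = 344.225 + 573.718 = 917.943 ng/mL·hr

AUC = 918 ng/mL·hr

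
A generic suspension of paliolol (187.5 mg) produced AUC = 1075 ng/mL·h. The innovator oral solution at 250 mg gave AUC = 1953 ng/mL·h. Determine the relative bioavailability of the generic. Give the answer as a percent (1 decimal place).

F_rel = 73.4%

F_rel = (AUC_test/D_test) / (AUC_ref/D_ref)
      = (1075/187.5) / (1953/250)
      = 5.73333 / 7.812 = 0.7339 = 73.39%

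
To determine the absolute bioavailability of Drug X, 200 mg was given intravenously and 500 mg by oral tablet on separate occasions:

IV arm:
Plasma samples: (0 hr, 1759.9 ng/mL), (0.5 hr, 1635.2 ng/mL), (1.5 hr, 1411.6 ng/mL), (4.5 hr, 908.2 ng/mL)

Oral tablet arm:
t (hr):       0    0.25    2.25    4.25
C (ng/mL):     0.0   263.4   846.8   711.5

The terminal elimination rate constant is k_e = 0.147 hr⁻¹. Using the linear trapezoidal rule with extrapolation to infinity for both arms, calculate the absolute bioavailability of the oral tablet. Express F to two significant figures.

F = 0.25

Trapezoidal AUC_0→4.5 (IV):
  [0→0.5]: (1759.9+1635.2)/2 × 0.5 = 848.775
  [0.5→1.5]: (1635.2+1411.6)/2 × 1 = 1523.4
  [1.5→4.5]: (1411.6+908.2)/2 × 3 = 3479.7
  Sum = 5851.875 ng/mL·hr
IV tail: 908.2/0.147 = 6178.231; AUC_iv,0→∞ = 5851.875 + 6178.231 = 12030.106 ng/mL·hr
Trapezoidal AUC_0→4.25 (oral tablet):
  [0→0.25]: (0.0+263.4)/2 × 0.25 = 32.925
  [0.25→2.25]: (263.4+846.8)/2 × 2 = 1110.2
  [2.25→4.25]: (846.8+711.5)/2 × 2 = 1558.3
  Sum = 2701.425 ng/mL·hr
oral tablet tail: 711.5/0.147 = 4840.136; AUC_ev,0→∞ = 2701.425 + 4840.136 = 7541.561 ng/mL·hr
F = (AUC_ev/D_ev)/(AUC_iv/D_iv) = (7541.561/500)/(12030.106/200) = 15.083122/60.15053 = 0.2508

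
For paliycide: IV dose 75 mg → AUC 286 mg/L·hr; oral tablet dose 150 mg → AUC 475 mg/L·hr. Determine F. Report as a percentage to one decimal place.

F = 83.0%

F = (AUC_ev / D_ev) / (AUC_iv / D_iv)
  = (475/150) / (286/75)
  = 3.16667 / 3.81333 = 0.8304
  = 83.04%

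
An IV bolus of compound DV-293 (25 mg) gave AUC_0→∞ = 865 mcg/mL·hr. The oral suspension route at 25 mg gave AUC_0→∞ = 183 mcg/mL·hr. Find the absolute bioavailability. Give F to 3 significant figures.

F = (AUC_ev / D_ev) / (AUC_iv / D_iv)
  = (183/25) / (865/25)
  = 7.32 / 34.6 = 0.2116

F = 0.212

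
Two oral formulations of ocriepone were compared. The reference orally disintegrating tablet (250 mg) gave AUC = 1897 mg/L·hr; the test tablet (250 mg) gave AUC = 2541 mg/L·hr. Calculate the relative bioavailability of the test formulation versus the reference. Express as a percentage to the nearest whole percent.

F_rel = 134%

F_rel = (AUC_test/D_test) / (AUC_ref/D_ref)
      = (2541/250) / (1897/250)
      = 10.164 / 7.588 = 1.3395 = 133.95%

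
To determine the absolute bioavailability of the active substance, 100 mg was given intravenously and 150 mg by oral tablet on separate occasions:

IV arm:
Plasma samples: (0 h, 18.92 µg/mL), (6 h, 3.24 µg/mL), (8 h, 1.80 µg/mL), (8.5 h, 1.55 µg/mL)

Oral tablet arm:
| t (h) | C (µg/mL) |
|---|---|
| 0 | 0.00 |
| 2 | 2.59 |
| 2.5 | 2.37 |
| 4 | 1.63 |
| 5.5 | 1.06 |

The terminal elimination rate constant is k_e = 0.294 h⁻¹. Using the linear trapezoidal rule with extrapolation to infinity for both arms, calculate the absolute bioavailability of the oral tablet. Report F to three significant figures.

F = 0.107

Trapezoidal AUC_0→8.5 (IV):
  [0→6]: (18.92+3.24)/2 × 6 = 66.48
  [6→8]: (3.24+1.80)/2 × 2 = 5.04
  [8→8.5]: (1.80+1.55)/2 × 0.5 = 0.8375
  Sum = 72.3575 µg/mL·h
IV tail: 1.55/0.294 = 5.272; AUC_iv,0→∞ = 72.3575 + 5.272 = 77.6295 µg/mL·h
Trapezoidal AUC_0→5.5 (oral tablet):
  [0→2]: (0.00+2.59)/2 × 2 = 2.59
  [2→2.5]: (2.59+2.37)/2 × 0.5 = 1.24
  [2.5→4]: (2.37+1.63)/2 × 1.5 = 3.0
  [4→5.5]: (1.63+1.06)/2 × 1.5 = 2.0175
  Sum = 8.8475 µg/mL·h
oral tablet tail: 1.06/0.294 = 3.605; AUC_ev,0→∞ = 8.8475 + 3.605 = 12.4525 µg/mL·h
F = (AUC_ev/D_ev)/(AUC_iv/D_iv) = (12.4525/150)/(77.6295/100) = 0.0830167/0.776295 = 0.1069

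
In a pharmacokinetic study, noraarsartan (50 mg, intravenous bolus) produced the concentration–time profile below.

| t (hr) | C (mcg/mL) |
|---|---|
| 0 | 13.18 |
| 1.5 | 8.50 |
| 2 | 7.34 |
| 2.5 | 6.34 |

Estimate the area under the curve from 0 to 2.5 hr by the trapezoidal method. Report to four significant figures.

AUC = 23.64 mcg/mL·hr

Trapezoidal AUC_0→2.5:
  [0→1.5]: (13.18+8.50)/2 × 1.5 = 16.26
  [1.5→2]: (8.50+7.34)/2 × 0.5 = 3.96
  [2→2.5]: (7.34+6.34)/2 × 0.5 = 3.42
  Sum = 23.64 mcg/mL·hr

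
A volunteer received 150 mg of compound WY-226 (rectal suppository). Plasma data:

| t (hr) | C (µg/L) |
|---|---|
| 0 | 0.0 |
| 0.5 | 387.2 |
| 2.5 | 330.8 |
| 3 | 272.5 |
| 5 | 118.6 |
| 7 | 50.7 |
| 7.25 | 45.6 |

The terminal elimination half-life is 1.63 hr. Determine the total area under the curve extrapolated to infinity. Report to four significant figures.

Trapezoidal AUC_0→7.25:
  [0→0.5]: (0.0+387.2)/2 × 0.5 = 96.8
  [0.5→2.5]: (387.2+330.8)/2 × 2 = 718.0
  [2.5→3]: (330.8+272.5)/2 × 0.5 = 150.825
  [3→5]: (272.5+118.6)/2 × 2 = 391.1
  [5→7]: (118.6+50.7)/2 × 2 = 169.3
  [7→7.25]: (50.7+45.6)/2 × 0.25 = 12.0375
  Sum = 1538.0625 µg/L·hr
k_e = ln2 / t½ = 0.693147 / 1.63 = 0.4252 hr^-1
Extrapolated tail: C_last / k_e = 45.6 / 0.4252 = 107.244
AUC_0→∞ = 1538.0625 + 107.244 = 1645.3065 µg/L·hr

AUC = 1645 µg/L·hr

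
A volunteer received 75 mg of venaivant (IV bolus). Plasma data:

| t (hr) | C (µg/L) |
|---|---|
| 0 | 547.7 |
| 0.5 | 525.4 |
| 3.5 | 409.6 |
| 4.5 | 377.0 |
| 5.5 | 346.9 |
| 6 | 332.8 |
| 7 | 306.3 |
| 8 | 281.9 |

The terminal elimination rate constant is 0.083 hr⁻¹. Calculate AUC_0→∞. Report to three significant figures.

AUC = 6610 µg/L·hr

Trapezoidal AUC_0→8:
  [0→0.5]: (547.7+525.4)/2 × 0.5 = 268.275
  [0.5→3.5]: (525.4+409.6)/2 × 3 = 1402.5
  [3.5→4.5]: (409.6+377.0)/2 × 1 = 393.3
  [4.5→5.5]: (377.0+346.9)/2 × 1 = 361.95
  [5.5→6]: (346.9+332.8)/2 × 0.5 = 169.925
  [6→7]: (332.8+306.3)/2 × 1 = 319.55
  [7→8]: (306.3+281.9)/2 × 1 = 294.1
  Sum = 3209.6 µg/L·hr
Extrapolated tail: C_last / k_e = 281.9 / 0.083 = 3396.386
AUC_0→∞ = 3209.6 + 3396.386 = 6605.986 µg/L·hr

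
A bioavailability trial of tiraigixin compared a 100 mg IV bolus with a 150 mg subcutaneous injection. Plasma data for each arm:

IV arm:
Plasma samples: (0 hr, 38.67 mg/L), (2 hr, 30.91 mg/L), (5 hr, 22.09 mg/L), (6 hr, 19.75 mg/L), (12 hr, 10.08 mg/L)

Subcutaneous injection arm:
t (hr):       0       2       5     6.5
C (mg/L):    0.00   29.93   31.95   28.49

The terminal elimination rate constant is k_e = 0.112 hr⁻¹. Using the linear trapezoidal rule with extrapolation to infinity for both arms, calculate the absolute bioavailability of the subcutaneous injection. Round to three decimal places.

Trapezoidal AUC_0→12 (IV):
  [0→2]: (38.67+30.91)/2 × 2 = 69.58
  [2→5]: (30.91+22.09)/2 × 3 = 79.5
  [5→6]: (22.09+19.75)/2 × 1 = 20.92
  [6→12]: (19.75+10.08)/2 × 6 = 89.49
  Sum = 259.49 mg/L·hr
IV tail: 10.08/0.112 = 90.000; AUC_iv,0→∞ = 259.49 + 90.000 = 349.49 mg/L·hr
Trapezoidal AUC_0→6.5 (subcutaneous injection):
  [0→2]: (0.00+29.93)/2 × 2 = 29.93
  [2→5]: (29.93+31.95)/2 × 3 = 92.82
  [5→6.5]: (31.95+28.49)/2 × 1.5 = 45.33
  Sum = 168.08 mg/L·hr
subcutaneous injection tail: 28.49/0.112 = 254.375; AUC_ev,0→∞ = 168.08 + 254.375 = 422.455 mg/L·hr
F = (AUC_ev/D_ev)/(AUC_iv/D_iv) = (422.455/150)/(349.49/100) = 2.81637/3.4949 = 0.8059

F = 0.806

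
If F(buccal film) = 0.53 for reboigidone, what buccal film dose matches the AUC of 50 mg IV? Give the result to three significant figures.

D_buccal = 94.3 mg

For equal systemic exposure: F × D_ev = D_iv
D_ev = D_iv / F = 50 / 0.53 = 94.3396 mg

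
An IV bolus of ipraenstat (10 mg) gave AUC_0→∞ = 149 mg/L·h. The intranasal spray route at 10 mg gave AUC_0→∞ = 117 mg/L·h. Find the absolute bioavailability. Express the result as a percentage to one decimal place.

F = 78.5%

F = (AUC_ev / D_ev) / (AUC_iv / D_iv)
  = (117/10) / (149/10)
  = 11.7 / 14.9 = 0.7852
  = 78.52%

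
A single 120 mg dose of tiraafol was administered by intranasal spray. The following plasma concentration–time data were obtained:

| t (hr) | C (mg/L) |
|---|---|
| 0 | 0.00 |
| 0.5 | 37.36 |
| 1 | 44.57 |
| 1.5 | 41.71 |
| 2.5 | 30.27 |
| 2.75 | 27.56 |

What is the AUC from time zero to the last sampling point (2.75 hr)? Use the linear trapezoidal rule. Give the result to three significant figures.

Trapezoidal AUC_0→2.75:
  [0→0.5]: (0.00+37.36)/2 × 0.5 = 9.34
  [0.5→1]: (37.36+44.57)/2 × 0.5 = 20.4825
  [1→1.5]: (44.57+41.71)/2 × 0.5 = 21.57
  [1.5→2.5]: (41.71+30.27)/2 × 1 = 35.99
  [2.5→2.75]: (30.27+27.56)/2 × 0.25 = 7.22875
  Sum = 94.61125 mg/L·hr

AUC = 94.6 mg/L·hr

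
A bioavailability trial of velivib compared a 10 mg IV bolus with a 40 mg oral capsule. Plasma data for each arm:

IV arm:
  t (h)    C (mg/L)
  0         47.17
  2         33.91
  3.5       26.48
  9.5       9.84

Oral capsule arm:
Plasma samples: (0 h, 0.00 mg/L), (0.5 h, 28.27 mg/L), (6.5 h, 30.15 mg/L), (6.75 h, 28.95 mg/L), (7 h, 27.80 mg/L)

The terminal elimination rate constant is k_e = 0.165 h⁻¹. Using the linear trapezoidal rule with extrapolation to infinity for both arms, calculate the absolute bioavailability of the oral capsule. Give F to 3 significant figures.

Trapezoidal AUC_0→9.5 (IV):
  [0→2]: (47.17+33.91)/2 × 2 = 81.08
  [2→3.5]: (33.91+26.48)/2 × 1.5 = 45.2925
  [3.5→9.5]: (26.48+9.84)/2 × 6 = 108.96
  Sum = 235.3325 mg/L·h
IV tail: 9.84/0.165 = 59.636; AUC_iv,0→∞ = 235.3325 + 59.636 = 294.9685 mg/L·h
Trapezoidal AUC_0→7 (oral capsule):
  [0→0.5]: (0.00+28.27)/2 × 0.5 = 7.0675
  [0.5→6.5]: (28.27+30.15)/2 × 6 = 175.26
  [6.5→6.75]: (30.15+28.95)/2 × 0.25 = 7.3875
  [6.75→7]: (28.95+27.80)/2 × 0.25 = 7.09375
  Sum = 196.80875 mg/L·h
oral capsule tail: 27.80/0.165 = 168.485; AUC_ev,0→∞ = 196.80875 + 168.485 = 365.29375 mg/L·h
F = (AUC_ev/D_ev)/(AUC_iv/D_iv) = (365.29375/40)/(294.9685/10) = 9.13234/29.49685 = 0.3096

F = 0.310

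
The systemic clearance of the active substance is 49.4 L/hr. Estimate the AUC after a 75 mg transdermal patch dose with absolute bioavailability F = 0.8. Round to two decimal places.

AUC = 1.21 mg/L·hr

AUC_0→∞ = F × Dose / CL
        = 0.8 × 75 / 49.4 = 1.21457 mg/L·hr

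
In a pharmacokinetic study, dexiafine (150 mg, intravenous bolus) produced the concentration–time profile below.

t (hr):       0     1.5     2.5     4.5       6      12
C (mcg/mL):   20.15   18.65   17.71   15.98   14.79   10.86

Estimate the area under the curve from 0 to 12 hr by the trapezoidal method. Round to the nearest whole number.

AUC = 181 mcg/mL·hr

Trapezoidal AUC_0→12:
  [0→1.5]: (20.15+18.65)/2 × 1.5 = 29.1
  [1.5→2.5]: (18.65+17.71)/2 × 1 = 18.18
  [2.5→4.5]: (17.71+15.98)/2 × 2 = 33.69
  [4.5→6]: (15.98+14.79)/2 × 1.5 = 23.0775
  [6→12]: (14.79+10.86)/2 × 6 = 76.95
  Sum = 180.9975 mcg/mL·hr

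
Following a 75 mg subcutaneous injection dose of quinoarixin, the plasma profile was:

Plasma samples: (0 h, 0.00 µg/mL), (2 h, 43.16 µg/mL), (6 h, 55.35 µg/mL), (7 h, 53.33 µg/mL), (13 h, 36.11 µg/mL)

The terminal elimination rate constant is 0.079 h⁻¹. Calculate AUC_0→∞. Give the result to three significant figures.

AUC = 1020 µg/mL·h

Trapezoidal AUC_0→13:
  [0→2]: (0.00+43.16)/2 × 2 = 43.16
  [2→6]: (43.16+55.35)/2 × 4 = 197.02
  [6→7]: (55.35+53.33)/2 × 1 = 54.34
  [7→13]: (53.33+36.11)/2 × 6 = 268.32
  Sum = 562.84 µg/mL·h
Extrapolated tail: C_last / k_e = 36.11 / 0.079 = 457.089
AUC_0→∞ = 562.84 + 457.089 = 1019.929 µg/mL·h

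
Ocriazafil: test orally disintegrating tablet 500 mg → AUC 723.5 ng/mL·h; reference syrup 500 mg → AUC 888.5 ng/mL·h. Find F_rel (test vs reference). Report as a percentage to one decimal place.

F_rel = (AUC_test/D_test) / (AUC_ref/D_ref)
      = (723.5/500) / (888.5/500)
      = 1.447 / 1.777 = 0.8143 = 81.43%

F_rel = 81.4%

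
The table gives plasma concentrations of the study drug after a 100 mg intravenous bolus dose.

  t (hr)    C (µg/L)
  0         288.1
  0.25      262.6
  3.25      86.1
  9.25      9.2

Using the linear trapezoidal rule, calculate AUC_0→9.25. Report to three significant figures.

Trapezoidal AUC_0→9.25:
  [0→0.25]: (288.1+262.6)/2 × 0.25 = 68.8375
  [0.25→3.25]: (262.6+86.1)/2 × 3 = 523.05
  [3.25→9.25]: (86.1+9.2)/2 × 6 = 285.9
  Sum = 877.7875 µg/L·hr

AUC = 878 µg/L·hr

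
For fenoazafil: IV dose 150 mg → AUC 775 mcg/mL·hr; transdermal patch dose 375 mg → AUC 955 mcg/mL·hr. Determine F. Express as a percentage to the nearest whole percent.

F = 49%

F = (AUC_ev / D_ev) / (AUC_iv / D_iv)
  = (955/375) / (775/150)
  = 2.54667 / 5.16667 = 0.4929
  = 49.29%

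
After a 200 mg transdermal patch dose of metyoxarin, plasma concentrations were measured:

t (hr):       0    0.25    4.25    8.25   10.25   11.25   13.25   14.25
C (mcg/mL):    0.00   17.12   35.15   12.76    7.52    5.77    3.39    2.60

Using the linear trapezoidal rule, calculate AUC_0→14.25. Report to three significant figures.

Trapezoidal AUC_0→14.25:
  [0→0.25]: (0.00+17.12)/2 × 0.25 = 2.14
  [0.25→4.25]: (17.12+35.15)/2 × 4 = 104.54
  [4.25→8.25]: (35.15+12.76)/2 × 4 = 95.82
  [8.25→10.25]: (12.76+7.52)/2 × 2 = 20.28
  [10.25→11.25]: (7.52+5.77)/2 × 1 = 6.645
  [11.25→13.25]: (5.77+3.39)/2 × 2 = 9.16
  [13.25→14.25]: (3.39+2.60)/2 × 1 = 2.995
  Sum = 241.58 mcg/mL·hr

AUC = 242 mcg/mL·hr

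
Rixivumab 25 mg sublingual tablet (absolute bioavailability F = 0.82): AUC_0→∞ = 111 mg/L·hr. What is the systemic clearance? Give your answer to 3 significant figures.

CL = F × Dose / AUC_0→∞
   = 0.82 × 25 / 111 = 0.184685 L/hr

CL = 0.185 L/hr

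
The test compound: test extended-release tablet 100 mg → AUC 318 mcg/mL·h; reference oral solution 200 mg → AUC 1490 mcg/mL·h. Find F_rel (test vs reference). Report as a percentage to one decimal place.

F_rel = 42.7%

F_rel = (AUC_test/D_test) / (AUC_ref/D_ref)
      = (318/100) / (1490/200)
      = 3.18 / 7.45 = 0.4268 = 42.68%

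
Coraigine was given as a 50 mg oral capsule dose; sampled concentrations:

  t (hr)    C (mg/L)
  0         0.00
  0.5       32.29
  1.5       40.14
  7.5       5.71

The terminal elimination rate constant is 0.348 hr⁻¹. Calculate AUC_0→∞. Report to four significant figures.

AUC = 198.2 mg/L·hr

Trapezoidal AUC_0→7.5:
  [0→0.5]: (0.00+32.29)/2 × 0.5 = 8.0725
  [0.5→1.5]: (32.29+40.14)/2 × 1 = 36.215
  [1.5→7.5]: (40.14+5.71)/2 × 6 = 137.55
  Sum = 181.8375 mg/L·hr
Extrapolated tail: C_last / k_e = 5.71 / 0.348 = 16.408
AUC_0→∞ = 181.8375 + 16.408 = 198.2455 mg/L·hr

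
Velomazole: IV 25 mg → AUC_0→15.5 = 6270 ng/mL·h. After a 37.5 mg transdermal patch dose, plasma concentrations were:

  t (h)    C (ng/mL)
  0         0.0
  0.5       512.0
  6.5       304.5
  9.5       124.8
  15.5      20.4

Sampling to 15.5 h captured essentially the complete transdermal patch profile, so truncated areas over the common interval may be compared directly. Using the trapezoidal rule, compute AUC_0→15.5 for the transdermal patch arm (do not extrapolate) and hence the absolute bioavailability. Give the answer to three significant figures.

F = 0.389

Trapezoidal AUC_0→15.5 (transdermal patch):
  [0→0.5]: (0.0+512.0)/2 × 0.5 = 128.0
  [0.5→6.5]: (512.0+304.5)/2 × 6 = 2449.5
  [6.5→9.5]: (304.5+124.8)/2 × 3 = 643.95
  [9.5→15.5]: (124.8+20.4)/2 × 6 = 435.6
  Sum = 3657.05 ng/mL·h
F = (AUC_ev/D_ev)/(AUC_iv/D_iv) = (3657.05/37.5)/(6270/25) = 97.5213/250.8 = 0.3888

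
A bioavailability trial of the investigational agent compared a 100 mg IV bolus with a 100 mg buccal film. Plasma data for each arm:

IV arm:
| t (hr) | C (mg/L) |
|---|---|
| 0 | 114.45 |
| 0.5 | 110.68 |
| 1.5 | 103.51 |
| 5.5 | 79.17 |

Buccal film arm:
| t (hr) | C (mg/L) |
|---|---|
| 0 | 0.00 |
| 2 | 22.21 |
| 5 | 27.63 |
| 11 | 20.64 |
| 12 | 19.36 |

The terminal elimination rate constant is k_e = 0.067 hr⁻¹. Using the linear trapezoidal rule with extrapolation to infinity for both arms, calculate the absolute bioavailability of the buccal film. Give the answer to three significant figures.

Trapezoidal AUC_0→5.5 (IV):
  [0→0.5]: (114.45+110.68)/2 × 0.5 = 56.2825
  [0.5→1.5]: (110.68+103.51)/2 × 1 = 107.095
  [1.5→5.5]: (103.51+79.17)/2 × 4 = 365.36
  Sum = 528.7375 mg/L·hr
IV tail: 79.17/0.067 = 1181.642; AUC_iv,0→∞ = 528.7375 + 1181.642 = 1710.3795 mg/L·hr
Trapezoidal AUC_0→12 (buccal film):
  [0→2]: (0.00+22.21)/2 × 2 = 22.21
  [2→5]: (22.21+27.63)/2 × 3 = 74.76
  [5→11]: (27.63+20.64)/2 × 6 = 144.81
  [11→12]: (20.64+19.36)/2 × 1 = 20.0
  Sum = 261.78 mg/L·hr
buccal film tail: 19.36/0.067 = 288.955; AUC_ev,0→∞ = 261.78 + 288.955 = 550.735 mg/L·hr
F = (AUC_ev/D_ev)/(AUC_iv/D_iv) = (550.735/100)/(1710.3795/100) = 5.50735/17.103795 = 0.3220

F = 0.322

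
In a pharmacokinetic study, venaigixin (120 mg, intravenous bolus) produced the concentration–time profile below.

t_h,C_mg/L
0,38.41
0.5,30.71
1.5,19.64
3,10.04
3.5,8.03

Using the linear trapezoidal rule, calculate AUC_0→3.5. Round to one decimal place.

AUC = 69.2 mg/L·h

Trapezoidal AUC_0→3.5:
  [0→0.5]: (38.41+30.71)/2 × 0.5 = 17.28
  [0.5→1.5]: (30.71+19.64)/2 × 1 = 25.175
  [1.5→3]: (19.64+10.04)/2 × 1.5 = 22.26
  [3→3.5]: (10.04+8.03)/2 × 0.5 = 4.5175
  Sum = 69.2325 mg/L·h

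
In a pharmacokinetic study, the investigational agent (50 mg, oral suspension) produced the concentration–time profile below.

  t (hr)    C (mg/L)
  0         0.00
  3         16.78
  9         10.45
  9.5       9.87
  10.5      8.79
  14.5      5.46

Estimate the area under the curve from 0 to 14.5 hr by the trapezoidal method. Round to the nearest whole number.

Trapezoidal AUC_0→14.5:
  [0→3]: (0.00+16.78)/2 × 3 = 25.17
  [3→9]: (16.78+10.45)/2 × 6 = 81.69
  [9→9.5]: (10.45+9.87)/2 × 0.5 = 5.08
  [9.5→10.5]: (9.87+8.79)/2 × 1 = 9.33
  [10.5→14.5]: (8.79+5.46)/2 × 4 = 28.5
  Sum = 149.77 mg/L·hr

AUC = 150 mg/L·hr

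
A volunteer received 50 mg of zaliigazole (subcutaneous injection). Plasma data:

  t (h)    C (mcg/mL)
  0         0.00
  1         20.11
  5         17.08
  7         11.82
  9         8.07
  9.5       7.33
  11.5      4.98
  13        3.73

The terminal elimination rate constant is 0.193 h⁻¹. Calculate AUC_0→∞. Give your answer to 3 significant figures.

AUC = 175 mcg/mL·h

Trapezoidal AUC_0→13:
  [0→1]: (0.00+20.11)/2 × 1 = 10.055
  [1→5]: (20.11+17.08)/2 × 4 = 74.38
  [5→7]: (17.08+11.82)/2 × 2 = 28.9
  [7→9]: (11.82+8.07)/2 × 2 = 19.89
  [9→9.5]: (8.07+7.33)/2 × 0.5 = 3.85
  [9.5→11.5]: (7.33+4.98)/2 × 2 = 12.31
  [11.5→13]: (4.98+3.73)/2 × 1.5 = 6.5325
  Sum = 155.9175 mcg/mL·h
Extrapolated tail: C_last / k_e = 3.73 / 0.193 = 19.326
AUC_0→∞ = 155.9175 + 19.326 = 175.2435 mcg/mL·h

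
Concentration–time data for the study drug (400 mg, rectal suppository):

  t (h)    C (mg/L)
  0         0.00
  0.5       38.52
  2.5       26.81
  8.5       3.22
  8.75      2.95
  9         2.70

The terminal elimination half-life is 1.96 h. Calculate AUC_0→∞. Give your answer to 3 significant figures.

AUC = 174 mg/L·h

Trapezoidal AUC_0→9:
  [0→0.5]: (0.00+38.52)/2 × 0.5 = 9.63
  [0.5→2.5]: (38.52+26.81)/2 × 2 = 65.33
  [2.5→8.5]: (26.81+3.22)/2 × 6 = 90.09
  [8.5→8.75]: (3.22+2.95)/2 × 0.25 = 0.77125
  [8.75→9]: (2.95+2.70)/2 × 0.25 = 0.70625
  Sum = 166.5275 mg/L·h
k_e = ln2 / t½ = 0.693147 / 1.96 = 0.3536 h^-1
Extrapolated tail: C_last / k_e = 2.70 / 0.3536 = 7.636
AUC_0→∞ = 166.5275 + 7.636 = 174.1635 mg/L·h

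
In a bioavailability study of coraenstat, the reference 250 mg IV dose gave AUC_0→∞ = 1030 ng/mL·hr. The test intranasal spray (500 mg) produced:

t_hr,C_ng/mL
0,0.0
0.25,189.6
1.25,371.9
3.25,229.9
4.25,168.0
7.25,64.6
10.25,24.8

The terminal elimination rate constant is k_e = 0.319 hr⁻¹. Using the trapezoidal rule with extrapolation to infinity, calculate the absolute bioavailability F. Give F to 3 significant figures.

Trapezoidal AUC_0→10.25 (intranasal spray):
  [0→0.25]: (0.0+189.6)/2 × 0.25 = 23.7
  [0.25→1.25]: (189.6+371.9)/2 × 1 = 280.75
  [1.25→3.25]: (371.9+229.9)/2 × 2 = 601.8
  [3.25→4.25]: (229.9+168.0)/2 × 1 = 198.95
  [4.25→7.25]: (168.0+64.6)/2 × 3 = 348.9
  [7.25→10.25]: (64.6+24.8)/2 × 3 = 134.1
  Sum = 1588.2 ng/mL·hr
Tail: C_last/k_e = 24.8/0.319 = 77.743
AUC_0→∞ (intranasal spray) = 1588.2 + 77.743 = 1665.943 ng/mL·hr
F = (AUC_ev/D_ev)/(AUC_iv/D_iv) = (1665.943/500)/(1030/250) = 3.331886/4.12 = 0.8087

F = 0.809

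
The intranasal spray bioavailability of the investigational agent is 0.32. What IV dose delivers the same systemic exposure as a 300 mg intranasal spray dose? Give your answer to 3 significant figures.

Systemic exposure from an extravascular dose = F × D_ev, so the equivalent IV dose is F × D_ev.
D_iv = F × D_ev = 0.32 × 300 = 96 mg

D_iv = 96.0 mg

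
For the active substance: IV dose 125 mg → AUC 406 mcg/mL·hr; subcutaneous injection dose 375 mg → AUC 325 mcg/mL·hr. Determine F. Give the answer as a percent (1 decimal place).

F = (AUC_ev / D_ev) / (AUC_iv / D_iv)
  = (325/375) / (406/125)
  = 0.866667 / 3.248 = 0.2668
  = 26.68%

F = 26.7%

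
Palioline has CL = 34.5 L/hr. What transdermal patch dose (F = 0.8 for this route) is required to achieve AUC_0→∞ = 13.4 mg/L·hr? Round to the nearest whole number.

Dose = CL × AUC_0→∞ / F
     = 34.5 × 13.4 / 0.8 = 577.875 mg

Dose = 578 mg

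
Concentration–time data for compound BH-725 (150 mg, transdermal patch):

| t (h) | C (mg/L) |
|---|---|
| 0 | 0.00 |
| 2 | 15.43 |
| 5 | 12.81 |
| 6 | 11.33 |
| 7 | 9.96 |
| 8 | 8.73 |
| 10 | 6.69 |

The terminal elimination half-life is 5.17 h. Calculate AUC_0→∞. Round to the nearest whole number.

Trapezoidal AUC_0→10:
  [0→2]: (0.00+15.43)/2 × 2 = 15.43
  [2→5]: (15.43+12.81)/2 × 3 = 42.36
  [5→6]: (12.81+11.33)/2 × 1 = 12.07
  [6→7]: (11.33+9.96)/2 × 1 = 10.645
  [7→8]: (9.96+8.73)/2 × 1 = 9.345
  [8→10]: (8.73+6.69)/2 × 2 = 15.42
  Sum = 105.27 mg/L·h
k_e = ln2 / t½ = 0.693147 / 5.17 = 0.1341 h^-1
Extrapolated tail: C_last / k_e = 6.69 / 0.1341 = 49.888
AUC_0→∞ = 105.27 + 49.888 = 155.158 mg/L·h

AUC = 155 mg/L·h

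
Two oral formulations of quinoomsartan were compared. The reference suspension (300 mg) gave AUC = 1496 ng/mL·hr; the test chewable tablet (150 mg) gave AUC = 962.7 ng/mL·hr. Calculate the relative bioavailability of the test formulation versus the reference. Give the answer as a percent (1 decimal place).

F_rel = 128.7%

F_rel = (AUC_test/D_test) / (AUC_ref/D_ref)
      = (962.7/150) / (1496/300)
      = 6.418 / 4.98667 = 1.2870 = 128.70%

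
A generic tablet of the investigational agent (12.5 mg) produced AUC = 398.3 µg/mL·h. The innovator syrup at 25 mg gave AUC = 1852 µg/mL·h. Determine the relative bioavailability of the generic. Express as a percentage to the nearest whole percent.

F_rel = (AUC_test/D_test) / (AUC_ref/D_ref)
      = (398.3/12.5) / (1852/25)
      = 31.864 / 74.08 = 0.4301 = 43.01%

F_rel = 43%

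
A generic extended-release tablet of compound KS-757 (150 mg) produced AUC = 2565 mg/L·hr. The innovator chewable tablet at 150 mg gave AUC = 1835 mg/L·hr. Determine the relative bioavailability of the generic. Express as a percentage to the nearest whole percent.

F_rel = (AUC_test/D_test) / (AUC_ref/D_ref)
      = (2565/150) / (1835/150)
      = 17.1 / 12.2333 = 1.3978 = 139.78%

F_rel = 140%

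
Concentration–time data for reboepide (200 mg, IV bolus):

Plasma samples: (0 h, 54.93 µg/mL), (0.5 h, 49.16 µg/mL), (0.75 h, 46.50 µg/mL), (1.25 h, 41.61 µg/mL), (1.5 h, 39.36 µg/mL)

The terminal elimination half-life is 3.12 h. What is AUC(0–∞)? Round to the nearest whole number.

AUC = 247 µg/mL·h

Trapezoidal AUC_0→1.5:
  [0→0.5]: (54.93+49.16)/2 × 0.5 = 26.0225
  [0.5→0.75]: (49.16+46.50)/2 × 0.25 = 11.9575
  [0.75→1.25]: (46.50+41.61)/2 × 0.5 = 22.0275
  [1.25→1.5]: (41.61+39.36)/2 × 0.25 = 10.12125
  Sum = 70.12875 µg/mL·h
k_e = ln2 / t½ = 0.693147 / 3.12 = 0.2222 h^-1
Extrapolated tail: C_last / k_e = 39.36 / 0.2222 = 177.138
AUC_0→∞ = 70.12875 + 177.138 = 247.26675 µg/mL·h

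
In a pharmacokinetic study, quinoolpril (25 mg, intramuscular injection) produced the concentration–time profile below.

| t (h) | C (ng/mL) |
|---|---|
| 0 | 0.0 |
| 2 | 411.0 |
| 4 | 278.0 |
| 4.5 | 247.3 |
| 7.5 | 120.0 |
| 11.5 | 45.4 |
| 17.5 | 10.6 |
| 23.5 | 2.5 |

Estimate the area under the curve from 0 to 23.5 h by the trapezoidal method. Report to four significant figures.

AUC = 2320 ng/mL·h

Trapezoidal AUC_0→23.5:
  [0→2]: (0.0+411.0)/2 × 2 = 411.0
  [2→4]: (411.0+278.0)/2 × 2 = 689.0
  [4→4.5]: (278.0+247.3)/2 × 0.5 = 131.325
  [4.5→7.5]: (247.3+120.0)/2 × 3 = 550.95
  [7.5→11.5]: (120.0+45.4)/2 × 4 = 330.8
  [11.5→17.5]: (45.4+10.6)/2 × 6 = 168.0
  [17.5→23.5]: (10.6+2.5)/2 × 6 = 39.3
  Sum = 2320.375 ng/mL·h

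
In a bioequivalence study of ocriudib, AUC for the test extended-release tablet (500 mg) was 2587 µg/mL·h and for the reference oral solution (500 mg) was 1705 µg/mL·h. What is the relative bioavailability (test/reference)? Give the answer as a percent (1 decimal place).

F_rel = (AUC_test/D_test) / (AUC_ref/D_ref)
      = (2587/500) / (1705/500)
      = 5.174 / 3.41 = 1.5173 = 151.73%

F_rel = 151.7%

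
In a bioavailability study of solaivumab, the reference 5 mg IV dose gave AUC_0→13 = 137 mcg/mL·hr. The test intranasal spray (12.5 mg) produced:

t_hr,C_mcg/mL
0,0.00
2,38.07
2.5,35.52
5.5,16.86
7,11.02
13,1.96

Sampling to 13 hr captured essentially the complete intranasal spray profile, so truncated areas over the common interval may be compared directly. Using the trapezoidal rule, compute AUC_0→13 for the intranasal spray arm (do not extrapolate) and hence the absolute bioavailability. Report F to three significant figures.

Trapezoidal AUC_0→13 (intranasal spray):
  [0→2]: (0.00+38.07)/2 × 2 = 38.07
  [2→2.5]: (38.07+35.52)/2 × 0.5 = 18.3975
  [2.5→5.5]: (35.52+16.86)/2 × 3 = 78.57
  [5.5→7]: (16.86+11.02)/2 × 1.5 = 20.91
  [7→13]: (11.02+1.96)/2 × 6 = 38.94
  Sum = 194.8875 mcg/mL·hr
F = (AUC_ev/D_ev)/(AUC_iv/D_iv) = (194.8875/12.5)/(137/5) = 15.591/27.4 = 0.5690

F = 0.569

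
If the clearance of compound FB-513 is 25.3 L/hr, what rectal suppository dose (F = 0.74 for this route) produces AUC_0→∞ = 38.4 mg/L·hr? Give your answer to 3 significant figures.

Dose = 1310 mg

Dose = CL × AUC_0→∞ / F
     = 25.3 × 38.4 / 0.74 = 1312.86 mg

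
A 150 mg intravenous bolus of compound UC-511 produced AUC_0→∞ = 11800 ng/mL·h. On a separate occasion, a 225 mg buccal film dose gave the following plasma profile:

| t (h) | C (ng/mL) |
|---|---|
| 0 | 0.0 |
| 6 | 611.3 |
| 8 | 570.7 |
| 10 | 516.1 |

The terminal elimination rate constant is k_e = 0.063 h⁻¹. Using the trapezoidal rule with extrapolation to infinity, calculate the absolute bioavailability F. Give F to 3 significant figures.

Trapezoidal AUC_0→10 (buccal film):
  [0→6]: (0.0+611.3)/2 × 6 = 1833.9
  [6→8]: (611.3+570.7)/2 × 2 = 1182.0
  [8→10]: (570.7+516.1)/2 × 2 = 1086.8
  Sum = 4102.7 ng/mL·h
Tail: C_last/k_e = 516.1/0.063 = 8192.063
AUC_0→∞ (buccal film) = 4102.7 + 8192.063 = 12294.763 ng/mL·h
F = (AUC_ev/D_ev)/(AUC_iv/D_iv) = (12294.763/225)/(11800/150) = 54.6434/78.6667 = 0.6946

F = 0.695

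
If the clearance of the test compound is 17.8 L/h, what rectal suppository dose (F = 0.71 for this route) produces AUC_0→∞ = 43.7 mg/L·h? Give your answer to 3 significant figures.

Dose = CL × AUC_0→∞ / F
     = 17.8 × 43.7 / 0.71 = 1095.58 mg

Dose = 1100 mg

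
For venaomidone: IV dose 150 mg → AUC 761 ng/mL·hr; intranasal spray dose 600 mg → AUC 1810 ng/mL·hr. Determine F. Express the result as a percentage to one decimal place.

F = 59.5%

F = (AUC_ev / D_ev) / (AUC_iv / D_iv)
  = (1810/600) / (761/150)
  = 3.01667 / 5.07333 = 0.5946
  = 59.46%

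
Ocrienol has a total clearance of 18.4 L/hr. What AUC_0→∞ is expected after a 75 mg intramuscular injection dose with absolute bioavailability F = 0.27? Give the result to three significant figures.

AUC_0→∞ = F × Dose / CL
        = 0.27 × 75 / 18.4 = 1.10054 mg/L·hr

AUC = 1.10 mg/L·hr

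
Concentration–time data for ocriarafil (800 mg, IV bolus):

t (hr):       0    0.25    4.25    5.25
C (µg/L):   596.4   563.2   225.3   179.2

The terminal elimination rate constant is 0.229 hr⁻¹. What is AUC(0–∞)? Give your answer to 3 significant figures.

AUC = 2710 µg/L·hr

Trapezoidal AUC_0→5.25:
  [0→0.25]: (596.4+563.2)/2 × 0.25 = 144.95
  [0.25→4.25]: (563.2+225.3)/2 × 4 = 1577.0
  [4.25→5.25]: (225.3+179.2)/2 × 1 = 202.25
  Sum = 1924.2 µg/L·hr
Extrapolated tail: C_last / k_e = 179.2 / 0.229 = 782.533
AUC_0→∞ = 1924.2 + 782.533 = 2706.733 µg/L·hr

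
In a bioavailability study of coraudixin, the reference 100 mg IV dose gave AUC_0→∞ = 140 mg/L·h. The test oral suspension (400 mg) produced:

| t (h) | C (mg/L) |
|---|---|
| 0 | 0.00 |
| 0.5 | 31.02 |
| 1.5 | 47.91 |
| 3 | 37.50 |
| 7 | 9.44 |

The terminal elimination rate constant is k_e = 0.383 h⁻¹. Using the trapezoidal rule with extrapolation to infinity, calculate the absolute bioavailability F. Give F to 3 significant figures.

Trapezoidal AUC_0→7 (oral suspension):
  [0→0.5]: (0.00+31.02)/2 × 0.5 = 7.755
  [0.5→1.5]: (31.02+47.91)/2 × 1 = 39.465
  [1.5→3]: (47.91+37.50)/2 × 1.5 = 64.0575
  [3→7]: (37.50+9.44)/2 × 4 = 93.88
  Sum = 205.1575 mg/L·h
Tail: C_last/k_e = 9.44/0.383 = 24.648
AUC_0→∞ (oral suspension) = 205.1575 + 24.648 = 229.8055 mg/L·h
F = (AUC_ev/D_ev)/(AUC_iv/D_iv) = (229.8055/400)/(140/100) = 0.57451375/1.4 = 0.4104

F = 0.410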